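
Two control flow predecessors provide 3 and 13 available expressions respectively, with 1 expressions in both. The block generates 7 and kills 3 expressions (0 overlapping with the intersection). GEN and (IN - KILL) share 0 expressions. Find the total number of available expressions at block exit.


IN = intersection of predecessors = 1
IN - KILL = 1 - 0 = 1
|OUT| = |GEN| + |IN - KILL| - |GEN ∩ (IN - KILL)| = 7 + 1 - 0 = 8

8


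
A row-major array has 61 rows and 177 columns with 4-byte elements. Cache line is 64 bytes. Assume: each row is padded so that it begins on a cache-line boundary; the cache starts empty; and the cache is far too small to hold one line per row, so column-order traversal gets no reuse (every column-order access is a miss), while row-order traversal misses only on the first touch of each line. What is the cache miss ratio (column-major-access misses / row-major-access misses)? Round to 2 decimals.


Each row occupies 177 * 4 = 708 bytes and starts on a line boundary, so it spans ceil(708 / 64) = 12 cache lines.
Row-major traversal misses (one per line touched): 61 * ceil(177 * 4 / 64) = 732
Column-major traversal misses (no reuse, every access misses): 61 * 177 = 10797
Ratio = 10797 / 732 = 14.75

14.75


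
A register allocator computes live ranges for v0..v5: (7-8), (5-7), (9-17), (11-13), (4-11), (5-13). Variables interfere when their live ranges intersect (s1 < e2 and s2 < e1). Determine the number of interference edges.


Check all pairs for overlapping intervals.
Two intervals (s1,e1) and (s2,e2) overlap if s1 < e2 and s2 < e1.
v0 (7-8) vs v1..v5: overlaps v4, v5 -> 2
v1 (5-7) vs v2..v5: overlaps v4, v5 -> 2
v2 (9-17) vs v3..v5: overlaps v3, v4, v5 -> 3
v3 (11-13) vs v4..v5: overlaps v5 -> 1
v4 (4-11) vs v5: overlaps v5 -> 1
Total overlapping pairs = 2 + 2 + 3 + 1 + 1 = 9

9


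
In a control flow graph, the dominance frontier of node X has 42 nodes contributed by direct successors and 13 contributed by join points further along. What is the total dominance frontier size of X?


DF(X) = direct successor contributions + join point contributions
= 42 + 13 = 55

55


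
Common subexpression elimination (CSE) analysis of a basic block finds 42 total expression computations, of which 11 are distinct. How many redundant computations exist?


CSE count = total expressions - unique expressions
= 42 - 11 = 31

31


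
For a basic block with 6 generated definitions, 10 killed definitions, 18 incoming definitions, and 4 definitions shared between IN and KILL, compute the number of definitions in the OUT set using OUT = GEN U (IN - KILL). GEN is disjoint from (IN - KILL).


IN - KILL: 18 - 4 = 14 surviving definitions
OUT = GEN + surviving = 6 + 14 = 20

20


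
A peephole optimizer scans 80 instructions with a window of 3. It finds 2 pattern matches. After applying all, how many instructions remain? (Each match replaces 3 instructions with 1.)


Each match removes 2 instructions.
Total removed = 2 * 2 = 4
Remaining = 80 - 4 = 76

76


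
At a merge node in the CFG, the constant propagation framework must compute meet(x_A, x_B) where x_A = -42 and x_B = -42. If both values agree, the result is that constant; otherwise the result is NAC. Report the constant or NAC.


Meet operation: if both paths give the same constant, result is that constant; if they differ, result is NAC (not-a-constant).
Path A: -42, Path B: -42 -> equal
Result: constant -> -42

-42


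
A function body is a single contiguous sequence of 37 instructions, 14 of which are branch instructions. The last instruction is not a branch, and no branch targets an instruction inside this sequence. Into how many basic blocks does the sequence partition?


With no in-sequence branch targets, the leaders are the first instruction plus the instruction after each branch.
Number of basic blocks = branches + 1
= 14 + 1 = 15

15


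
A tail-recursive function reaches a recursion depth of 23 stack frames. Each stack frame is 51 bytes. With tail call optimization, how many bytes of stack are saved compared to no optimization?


Without TCO: 23 * 51 = 1173 bytes
With TCO: reuse 1 frame = 51 bytes
Savings = 1173 - 51 = 1122

1122


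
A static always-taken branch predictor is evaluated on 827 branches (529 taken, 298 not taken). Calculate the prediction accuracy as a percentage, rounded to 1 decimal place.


Predictor: always-taken
Correct predictions = 529
Accuracy = 529 / 827 * 100 = 64.0%

64.0


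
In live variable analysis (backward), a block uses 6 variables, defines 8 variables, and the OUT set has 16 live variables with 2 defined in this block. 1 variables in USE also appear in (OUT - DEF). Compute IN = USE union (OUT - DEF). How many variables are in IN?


OUT - DEF: 16 - 2 = 14
|IN| = |USE| + |OUT - DEF| - |USE ∩ (OUT - DEF)| = 6 + 14 - 1 = 19

19


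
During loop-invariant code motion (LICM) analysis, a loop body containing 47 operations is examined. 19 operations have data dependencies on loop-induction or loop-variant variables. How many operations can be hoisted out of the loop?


Invariant candidates = total - loop-dependent
= 47 - 19 = 28

28


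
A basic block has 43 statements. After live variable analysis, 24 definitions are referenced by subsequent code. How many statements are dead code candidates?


Dead code = total statements - live definitions
= 43 - 24 = 19

19


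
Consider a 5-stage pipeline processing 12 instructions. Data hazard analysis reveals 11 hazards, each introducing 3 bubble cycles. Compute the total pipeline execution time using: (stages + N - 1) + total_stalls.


Base cycles = 5 + 12 - 1 = 16
Total stalls = 11 * 3 = 33
Total = 16 + 33 = 49

49


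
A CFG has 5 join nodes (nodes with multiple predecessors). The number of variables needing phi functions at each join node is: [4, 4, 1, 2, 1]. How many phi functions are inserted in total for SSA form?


Total phi functions = sum of phi functions at each join node
= 4 + 4 + 1 + 2 + 1 = 12

12


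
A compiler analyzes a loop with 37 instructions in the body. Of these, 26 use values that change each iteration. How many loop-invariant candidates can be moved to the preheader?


Invariant candidates = total - loop-dependent
= 37 - 26 = 11

11


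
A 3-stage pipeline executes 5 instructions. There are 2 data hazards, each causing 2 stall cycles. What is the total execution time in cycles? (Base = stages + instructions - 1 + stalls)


Base cycles = 3 + 5 - 1 = 7
Total stalls = 2 * 2 = 4
Total = 7 + 4 = 11

11


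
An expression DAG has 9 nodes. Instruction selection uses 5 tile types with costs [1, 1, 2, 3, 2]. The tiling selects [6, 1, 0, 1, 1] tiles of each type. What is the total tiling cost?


Total cost = sum(count_i * cost_i)
= 6*1 + 1*1 + 0*2 + 1*3 + 1*2
= 12

12


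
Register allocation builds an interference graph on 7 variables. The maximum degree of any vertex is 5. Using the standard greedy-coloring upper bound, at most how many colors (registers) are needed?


Greedy coloring never needs more than (max_degree + 1) colors: when coloring a vertex, at most max_degree neighbors are already colored.
Upper bound = 5 + 1 = 6

6


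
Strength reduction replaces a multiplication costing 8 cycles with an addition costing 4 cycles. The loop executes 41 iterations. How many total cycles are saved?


Per-iteration saving = 8 - 4 = 4
Total saved = 41 * 4 = 164

164


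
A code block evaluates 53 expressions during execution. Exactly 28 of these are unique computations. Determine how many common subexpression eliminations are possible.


CSE count = total expressions - unique expressions
= 53 - 28 = 25

25


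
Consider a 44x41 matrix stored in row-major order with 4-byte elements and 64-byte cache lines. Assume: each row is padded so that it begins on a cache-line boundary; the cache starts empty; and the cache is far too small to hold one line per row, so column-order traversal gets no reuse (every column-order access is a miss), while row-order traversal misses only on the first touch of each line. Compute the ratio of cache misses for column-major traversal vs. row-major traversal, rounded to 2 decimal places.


Each row occupies 41 * 4 = 164 bytes and starts on a line boundary, so it spans ceil(164 / 64) = 3 cache lines.
Row-major traversal misses (one per line touched): 44 * ceil(41 * 4 / 64) = 132
Column-major traversal misses (no reuse, every access misses): 44 * 41 = 1804
Ratio = 1804 / 132 = 13.67

13.67


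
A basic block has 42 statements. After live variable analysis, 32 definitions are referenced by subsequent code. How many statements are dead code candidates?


Dead code = total statements - live definitions
= 42 - 32 = 10

10


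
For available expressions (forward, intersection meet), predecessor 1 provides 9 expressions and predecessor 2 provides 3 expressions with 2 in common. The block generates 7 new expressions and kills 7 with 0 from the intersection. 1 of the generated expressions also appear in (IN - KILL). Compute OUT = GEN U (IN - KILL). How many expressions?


IN = intersection of predecessors = 2
IN - KILL = 2 - 0 = 2
|OUT| = |GEN| + |IN - KILL| - |GEN ∩ (IN - KILL)| = 7 + 2 - 1 = 8

8


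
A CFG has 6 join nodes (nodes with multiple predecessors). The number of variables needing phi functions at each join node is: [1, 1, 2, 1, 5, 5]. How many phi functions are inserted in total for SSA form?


Total phi functions = sum of phi functions at each join node
= 1 + 1 + 2 + 1 + 5 + 5 = 15

15


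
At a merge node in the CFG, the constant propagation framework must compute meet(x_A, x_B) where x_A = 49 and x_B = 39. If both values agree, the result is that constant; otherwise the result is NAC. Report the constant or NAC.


Meet operation: if both paths give the same constant, result is that constant; if they differ, result is NAC (not-a-constant).
Path A: 49, Path B: 39 -> differ
Result: not-a-constant -> NAC

NAC


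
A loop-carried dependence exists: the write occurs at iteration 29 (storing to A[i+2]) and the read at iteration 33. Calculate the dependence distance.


Distance = read iteration - write iteration
= 33 - 29 = 4

4


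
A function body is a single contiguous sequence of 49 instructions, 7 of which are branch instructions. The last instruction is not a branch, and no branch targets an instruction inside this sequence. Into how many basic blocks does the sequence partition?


With no in-sequence branch targets, the leaders are the first instruction plus the instruction after each branch.
Number of basic blocks = branches + 1
= 7 + 1 = 8

8


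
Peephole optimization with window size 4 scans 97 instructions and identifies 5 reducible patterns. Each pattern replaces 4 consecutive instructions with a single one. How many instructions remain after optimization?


Each match removes 3 instructions.
Total removed = 5 * 3 = 15
Remaining = 97 - 15 = 82

82


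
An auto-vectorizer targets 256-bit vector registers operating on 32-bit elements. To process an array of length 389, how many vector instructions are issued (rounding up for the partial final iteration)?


Width = 256 / 32 = 8 elements per vector op
Iterations = ceil(389 / 8) = 49

49


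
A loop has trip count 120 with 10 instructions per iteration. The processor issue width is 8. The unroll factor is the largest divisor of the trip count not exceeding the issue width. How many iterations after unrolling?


Largest divisor of 120 <= 8 is 8
New iterations = 120 / 8 = 15

15


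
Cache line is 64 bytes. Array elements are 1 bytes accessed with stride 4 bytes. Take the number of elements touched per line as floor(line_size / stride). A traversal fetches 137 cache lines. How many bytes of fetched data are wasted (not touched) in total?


Elements per line = floor(64 / 4) = 16
Bytes used per line = 16 * 1 = 16
Wasted per line = 64 - 16 = 48
Total wasted = 48 * 137 = 6576

6576


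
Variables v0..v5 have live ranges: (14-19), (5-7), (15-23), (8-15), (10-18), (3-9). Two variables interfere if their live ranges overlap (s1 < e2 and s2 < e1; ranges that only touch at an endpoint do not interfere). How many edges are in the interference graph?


Check all pairs for overlapping intervals.
Two intervals (s1,e1) and (s2,e2) overlap if s1 < e2 and s2 < e1.
v0 (14-19) vs v1..v5: overlaps v2, v3, v4 -> 3
v1 (5-7) vs v2..v5: overlaps v5 -> 1
v2 (15-23) vs v3..v5: overlaps v4 -> 1
v3 (8-15) vs v4..v5: overlaps v4, v5 -> 2
v4 (10-18) vs v5: overlaps none -> 0
Total overlapping pairs = 3 + 1 + 1 + 2 + 0 = 7

7


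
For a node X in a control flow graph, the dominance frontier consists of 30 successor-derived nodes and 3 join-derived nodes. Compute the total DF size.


DF(X) = direct successor contributions + join point contributions
= 30 + 3 = 33

33


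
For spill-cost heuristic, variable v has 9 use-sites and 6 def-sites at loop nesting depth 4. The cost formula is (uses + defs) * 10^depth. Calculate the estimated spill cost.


uses + defs = 9 + 6 = 15
10^4 = 10000
Spill cost = 15 * 10000 = 150000

150000


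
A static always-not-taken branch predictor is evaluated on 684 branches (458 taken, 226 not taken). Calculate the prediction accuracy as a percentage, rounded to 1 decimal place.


Predictor: always-not-taken
Correct predictions = 226
Accuracy = 226 / 684 * 100 = 33.0%

33.0


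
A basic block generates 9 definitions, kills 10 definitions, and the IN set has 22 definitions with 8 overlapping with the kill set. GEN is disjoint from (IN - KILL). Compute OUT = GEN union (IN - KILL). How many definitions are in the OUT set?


IN - KILL: 22 - 8 = 14 surviving definitions
OUT = GEN + surviving = 9 + 14 = 23

23


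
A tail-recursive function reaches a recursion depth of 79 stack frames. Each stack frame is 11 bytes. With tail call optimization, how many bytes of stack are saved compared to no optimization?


Without TCO: 79 * 11 = 869 bytes
With TCO: reuse 1 frame = 11 bytes
Savings = 869 - 11 = 858

858


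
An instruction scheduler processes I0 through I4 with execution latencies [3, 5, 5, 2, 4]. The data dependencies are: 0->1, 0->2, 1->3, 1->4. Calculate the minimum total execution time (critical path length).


Compute longest path through dependency graph: dist(Ik) = max over predecessors of dist + latency(Ik).
dist(I0) = latency 3 = 3
dist(I1) = dist(I0) + 5 = 3 + 5 = 8
dist(I2) = dist(I0) + 5 = 3 + 5 = 8
dist(I3) = dist(I1) + 2 = 8 + 2 = 10
dist(I4) = dist(I1) + 4 = 8 + 4 = 12
Critical path = max dist = 12

12


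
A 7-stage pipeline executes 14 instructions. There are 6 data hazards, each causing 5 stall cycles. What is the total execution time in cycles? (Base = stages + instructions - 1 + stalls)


Base cycles = 7 + 14 - 1 = 20
Total stalls = 6 * 5 = 30
Total = 20 + 30 = 50

50


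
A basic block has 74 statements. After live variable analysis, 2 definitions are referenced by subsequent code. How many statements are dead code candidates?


Dead code = total statements - live definitions
= 74 - 2 = 72

72


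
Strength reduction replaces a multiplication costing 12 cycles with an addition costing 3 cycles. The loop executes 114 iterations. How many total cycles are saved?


Per-iteration saving = 12 - 3 = 9
Total saved = 114 * 9 = 1026

1026


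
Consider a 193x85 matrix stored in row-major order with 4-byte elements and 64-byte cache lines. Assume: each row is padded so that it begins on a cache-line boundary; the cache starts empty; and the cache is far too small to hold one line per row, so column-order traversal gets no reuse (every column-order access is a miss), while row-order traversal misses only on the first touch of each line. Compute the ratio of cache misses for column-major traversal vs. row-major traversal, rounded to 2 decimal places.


Each row occupies 85 * 4 = 340 bytes and starts on a line boundary, so it spans ceil(340 / 64) = 6 cache lines.
Row-major traversal misses (one per line touched): 193 * ceil(85 * 4 / 64) = 1158
Column-major traversal misses (no reuse, every access misses): 193 * 85 = 16405
Ratio = 16405 / 1158 = 14.17

14.17


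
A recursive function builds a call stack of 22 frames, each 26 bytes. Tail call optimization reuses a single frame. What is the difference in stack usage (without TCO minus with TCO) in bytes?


Without TCO: 22 * 26 = 572 bytes
With TCO: reuse 1 frame = 26 bytes
Savings = 572 - 26 = 546

546


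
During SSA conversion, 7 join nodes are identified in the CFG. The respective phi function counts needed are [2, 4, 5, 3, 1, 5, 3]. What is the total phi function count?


Total phi functions = sum of phi functions at each join node
= 2 + 4 + 5 + 3 + 1 + 5 + 3 = 23

23


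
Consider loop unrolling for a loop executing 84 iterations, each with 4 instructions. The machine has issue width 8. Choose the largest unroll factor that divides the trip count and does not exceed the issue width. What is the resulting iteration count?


Largest divisor of 84 <= 8 is 7
New iterations = 84 / 7 = 12

12


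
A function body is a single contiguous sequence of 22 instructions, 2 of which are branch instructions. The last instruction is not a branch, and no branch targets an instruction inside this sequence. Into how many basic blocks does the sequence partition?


With no in-sequence branch targets, the leaders are the first instruction plus the instruction after each branch.
Number of basic blocks = branches + 1
= 2 + 1 = 3

3


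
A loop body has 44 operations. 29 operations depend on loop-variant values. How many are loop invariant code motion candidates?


Invariant candidates = total - loop-dependent
= 44 - 29 = 15

15


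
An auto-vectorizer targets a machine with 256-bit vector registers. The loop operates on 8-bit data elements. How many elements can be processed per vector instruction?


Width = SIMD bits / data type bits
= 256 / 8 = 32

32


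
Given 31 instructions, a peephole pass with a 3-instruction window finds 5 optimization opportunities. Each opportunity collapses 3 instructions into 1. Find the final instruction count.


Each match removes 2 instructions.
Total removed = 5 * 2 = 10
Remaining = 31 - 10 = 21

21


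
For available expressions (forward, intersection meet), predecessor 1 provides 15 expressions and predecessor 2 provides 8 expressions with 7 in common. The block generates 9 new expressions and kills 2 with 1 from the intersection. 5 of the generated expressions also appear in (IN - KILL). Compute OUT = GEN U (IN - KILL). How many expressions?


IN = intersection of predecessors = 7
IN - KILL = 7 - 1 = 6
|OUT| = |GEN| + |IN - KILL| - |GEN ∩ (IN - KILL)| = 9 + 6 - 5 = 10

10


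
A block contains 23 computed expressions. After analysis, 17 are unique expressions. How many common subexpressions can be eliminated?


CSE count = total expressions - unique expressions
= 23 - 17 = 6

6


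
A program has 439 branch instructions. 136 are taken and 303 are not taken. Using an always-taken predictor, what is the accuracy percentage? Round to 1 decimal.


Predictor: always-taken
Correct predictions = 136
Accuracy = 136 / 439 * 100 = 31.0%

31.0


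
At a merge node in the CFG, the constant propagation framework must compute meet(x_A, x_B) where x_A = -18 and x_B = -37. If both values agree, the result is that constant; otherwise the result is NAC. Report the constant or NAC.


Meet operation: if both paths give the same constant, result is that constant; if they differ, result is NAC (not-a-constant).
Path A: -18, Path B: -37 -> differ
Result: not-a-constant -> NAC

NAC


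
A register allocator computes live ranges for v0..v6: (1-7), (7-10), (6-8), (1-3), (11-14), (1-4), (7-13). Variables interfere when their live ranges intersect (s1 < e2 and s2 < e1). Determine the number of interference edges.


Check all pairs for overlapping intervals.
Two intervals (s1,e1) and (s2,e2) overlap if s1 < e2 and s2 < e1.
v0 (1-7) vs v1..v6: overlaps v2, v3, v5 -> 3
v1 (7-10) vs v2..v6: overlaps v2, v6 -> 2
v2 (6-8) vs v3..v6: overlaps v6 -> 1
v3 (1-3) vs v4..v6: overlaps v5 -> 1
v4 (11-14) vs v5..v6: overlaps v6 -> 1
v5 (1-4) vs v6: overlaps none -> 0
Total overlapping pairs = 3 + 2 + 1 + 1 + 1 + 0 = 8

8


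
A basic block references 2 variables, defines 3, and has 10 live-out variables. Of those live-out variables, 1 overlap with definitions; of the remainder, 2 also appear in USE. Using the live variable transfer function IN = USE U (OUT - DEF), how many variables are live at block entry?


OUT - DEF: 10 - 1 = 9
|IN| = |USE| + |OUT - DEF| - |USE ∩ (OUT - DEF)| = 2 + 9 - 2 = 9

9


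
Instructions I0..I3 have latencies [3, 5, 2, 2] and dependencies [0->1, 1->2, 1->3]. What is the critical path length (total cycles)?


Compute longest path through dependency graph: dist(Ik) = max over predecessors of dist + latency(Ik).
dist(I0) = latency 3 = 3
dist(I1) = dist(I0) + 5 = 3 + 5 = 8
dist(I2) = dist(I1) + 2 = 8 + 2 = 10
dist(I3) = dist(I1) + 2 = 8 + 2 = 10
Critical path = max dist = 10

10


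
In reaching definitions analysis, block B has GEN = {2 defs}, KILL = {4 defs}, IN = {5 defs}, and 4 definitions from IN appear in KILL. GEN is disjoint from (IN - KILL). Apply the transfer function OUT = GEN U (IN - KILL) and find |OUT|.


IN - KILL: 5 - 4 = 1 surviving definitions
OUT = GEN + surviving = 2 + 1 = 3

3


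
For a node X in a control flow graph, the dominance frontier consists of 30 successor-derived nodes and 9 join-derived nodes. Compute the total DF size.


DF(X) = direct successor contributions + join point contributions
= 30 + 9 = 39

39


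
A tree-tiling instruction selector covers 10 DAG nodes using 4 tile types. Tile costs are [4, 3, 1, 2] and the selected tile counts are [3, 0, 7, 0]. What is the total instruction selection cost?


Total cost = sum(count_i * cost_i)
= 3*4 + 0*3 + 7*1 + 0*2
= 19

19


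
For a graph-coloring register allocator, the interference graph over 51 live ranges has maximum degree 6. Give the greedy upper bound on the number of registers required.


Greedy coloring never needs more than (max_degree + 1) colors: when coloring a vertex, at most max_degree neighbors are already colored.
Upper bound = 6 + 1 = 7

7


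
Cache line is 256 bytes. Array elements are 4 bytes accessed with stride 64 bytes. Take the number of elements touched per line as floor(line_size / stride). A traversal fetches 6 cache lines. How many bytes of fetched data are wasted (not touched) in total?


Elements per line = floor(256 / 64) = 4
Bytes used per line = 4 * 4 = 16
Wasted per line = 256 - 16 = 240
Total wasted = 240 * 6 = 1440

1440


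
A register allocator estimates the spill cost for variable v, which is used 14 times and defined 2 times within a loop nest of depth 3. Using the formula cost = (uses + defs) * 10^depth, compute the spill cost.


uses + defs = 14 + 2 = 16
10^3 = 1000
Spill cost = 16 * 1000 = 16000

16000


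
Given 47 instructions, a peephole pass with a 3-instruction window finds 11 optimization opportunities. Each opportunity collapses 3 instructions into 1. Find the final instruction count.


Each match removes 2 instructions.
Total removed = 11 * 2 = 22
Remaining = 47 - 22 = 25

25


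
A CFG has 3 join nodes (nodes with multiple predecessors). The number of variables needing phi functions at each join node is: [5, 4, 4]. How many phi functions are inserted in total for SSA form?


Total phi functions = sum of phi functions at each join node
= 5 + 4 + 4 = 13

13


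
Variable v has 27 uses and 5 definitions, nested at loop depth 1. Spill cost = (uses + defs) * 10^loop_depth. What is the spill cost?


uses + defs = 27 + 5 = 32
10^1 = 10
Spill cost = 32 * 10 = 320

320


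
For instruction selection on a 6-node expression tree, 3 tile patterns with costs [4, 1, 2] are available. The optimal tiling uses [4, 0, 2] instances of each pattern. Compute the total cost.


Total cost = sum(count_i * cost_i)
= 4*4 + 0*1 + 2*2
= 20

20


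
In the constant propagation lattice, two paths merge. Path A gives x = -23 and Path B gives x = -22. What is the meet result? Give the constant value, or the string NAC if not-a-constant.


Meet operation: if both paths give the same constant, result is that constant; if they differ, result is NAC (not-a-constant).
Path A: -23, Path B: -22 -> differ
Result: not-a-constant -> NAC

NAC


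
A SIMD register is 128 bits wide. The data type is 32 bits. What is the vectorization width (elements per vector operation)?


Width = SIMD bits / data type bits
= 128 / 32 = 4

4


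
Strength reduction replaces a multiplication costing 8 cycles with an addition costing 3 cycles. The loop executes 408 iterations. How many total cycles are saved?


Per-iteration saving = 8 - 3 = 5
Total saved = 408 * 5 = 2040

2040


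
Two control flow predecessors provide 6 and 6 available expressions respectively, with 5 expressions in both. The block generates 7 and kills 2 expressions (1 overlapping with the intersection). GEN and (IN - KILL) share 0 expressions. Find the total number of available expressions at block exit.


IN = intersection of predecessors = 5
IN - KILL = 5 - 1 = 4
|OUT| = |GEN| + |IN - KILL| - |GEN ∩ (IN - KILL)| = 7 + 4 - 0 = 11

11


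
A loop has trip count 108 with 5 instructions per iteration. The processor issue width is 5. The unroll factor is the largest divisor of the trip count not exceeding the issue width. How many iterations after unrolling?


Largest divisor of 108 <= 5 is 4
New iterations = 108 / 4 = 27

27


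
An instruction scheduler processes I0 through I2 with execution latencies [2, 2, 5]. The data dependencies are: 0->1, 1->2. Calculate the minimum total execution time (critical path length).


Compute longest path through dependency graph: dist(Ik) = max over predecessors of dist + latency(Ik).
dist(I0) = latency 2 = 2
dist(I1) = dist(I0) + 2 = 2 + 2 = 4
dist(I2) = dist(I1) + 5 = 4 + 5 = 9
Critical path = max dist = 9

9


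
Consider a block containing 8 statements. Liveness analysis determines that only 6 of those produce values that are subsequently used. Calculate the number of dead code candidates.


Dead code = total statements - live definitions
= 8 - 6 = 2

2


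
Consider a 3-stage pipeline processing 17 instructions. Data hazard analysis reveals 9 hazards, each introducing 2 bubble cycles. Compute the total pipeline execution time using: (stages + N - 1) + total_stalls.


Base cycles = 3 + 17 - 1 = 19
Total stalls = 9 * 2 = 18
Total = 19 + 18 = 37

37


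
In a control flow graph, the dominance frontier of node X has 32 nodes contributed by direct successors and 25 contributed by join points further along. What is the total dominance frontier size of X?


DF(X) = direct successor contributions + join point contributions
= 32 + 25 = 57

57


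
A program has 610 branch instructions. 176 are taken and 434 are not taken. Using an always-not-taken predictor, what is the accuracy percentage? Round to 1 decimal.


Predictor: always-not-taken
Correct predictions = 434
Accuracy = 434 / 610 * 100 = 71.1%

71.1


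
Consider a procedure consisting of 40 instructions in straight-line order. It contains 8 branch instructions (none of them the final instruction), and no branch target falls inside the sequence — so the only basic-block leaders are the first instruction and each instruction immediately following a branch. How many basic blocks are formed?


With no in-sequence branch targets, the leaders are the first instruction plus the instruction after each branch.
Number of basic blocks = branches + 1
= 8 + 1 = 9

9


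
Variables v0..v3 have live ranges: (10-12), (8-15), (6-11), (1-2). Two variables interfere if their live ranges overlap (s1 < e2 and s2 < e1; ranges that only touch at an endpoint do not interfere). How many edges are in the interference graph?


Check all pairs for overlapping intervals.
Two intervals (s1,e1) and (s2,e2) overlap if s1 < e2 and s2 < e1.
v0 (10-12) vs v1..v3: overlaps v1, v2 -> 2
v1 (8-15) vs v2..v3: overlaps v2 -> 1
v2 (6-11) vs v3: overlaps none -> 0
Total overlapping pairs = 2 + 1 + 0 = 3

3


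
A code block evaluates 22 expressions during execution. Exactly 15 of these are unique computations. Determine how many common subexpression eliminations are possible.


CSE count = total expressions - unique expressions
= 22 - 15 = 7

7


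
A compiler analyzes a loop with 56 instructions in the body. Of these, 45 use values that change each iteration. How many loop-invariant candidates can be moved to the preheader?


Invariant candidates = total - loop-dependent
= 56 - 45 = 11

11


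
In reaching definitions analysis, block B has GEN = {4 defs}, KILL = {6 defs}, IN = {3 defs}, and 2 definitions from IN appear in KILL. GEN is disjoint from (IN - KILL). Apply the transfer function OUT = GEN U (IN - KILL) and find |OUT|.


IN - KILL: 3 - 2 = 1 surviving definitions
OUT = GEN + surviving = 4 + 1 = 5

5


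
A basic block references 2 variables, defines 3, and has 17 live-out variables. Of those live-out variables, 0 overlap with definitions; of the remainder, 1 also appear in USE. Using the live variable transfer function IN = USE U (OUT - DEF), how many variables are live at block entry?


OUT - DEF: 17 - 0 = 17
|IN| = |USE| + |OUT - DEF| - |USE ∩ (OUT - DEF)| = 2 + 17 - 1 = 18

18


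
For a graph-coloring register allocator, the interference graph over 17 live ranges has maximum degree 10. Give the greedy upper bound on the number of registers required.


Greedy coloring never needs more than (max_degree + 1) colors: when coloring a vertex, at most max_degree neighbors are already colored.
Upper bound = 10 + 1 = 11

11


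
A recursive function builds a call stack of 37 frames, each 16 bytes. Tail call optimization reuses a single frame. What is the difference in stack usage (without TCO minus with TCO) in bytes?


Without TCO: 37 * 16 = 592 bytes
With TCO: reuse 1 frame = 16 bytes
Savings = 592 - 16 = 576

576


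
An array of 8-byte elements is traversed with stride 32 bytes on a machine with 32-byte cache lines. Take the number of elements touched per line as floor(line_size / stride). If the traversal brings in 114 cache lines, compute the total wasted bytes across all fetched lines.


Elements per line = floor(32 / 32) = 1
Bytes used per line = 1 * 8 = 8
Wasted per line = 32 - 8 = 24
Total wasted = 24 * 114 = 2736

2736


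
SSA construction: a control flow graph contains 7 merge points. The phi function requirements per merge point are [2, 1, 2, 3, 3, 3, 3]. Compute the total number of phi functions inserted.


Total phi functions = sum of phi functions at each join node
= 2 + 1 + 2 + 3 + 3 + 3 + 3 = 17

17


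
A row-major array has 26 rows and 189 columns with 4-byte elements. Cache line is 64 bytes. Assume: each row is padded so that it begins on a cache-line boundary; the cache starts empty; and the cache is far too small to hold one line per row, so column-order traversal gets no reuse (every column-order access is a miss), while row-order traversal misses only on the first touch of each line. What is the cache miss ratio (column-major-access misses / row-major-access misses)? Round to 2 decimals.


Each row occupies 189 * 4 = 756 bytes and starts on a line boundary, so it spans ceil(756 / 64) = 12 cache lines.
Row-major traversal misses (one per line touched): 26 * ceil(189 * 4 / 64) = 312
Column-major traversal misses (no reuse, every access misses): 26 * 189 = 4914
Ratio = 4914 / 312 = 15.75

15.75


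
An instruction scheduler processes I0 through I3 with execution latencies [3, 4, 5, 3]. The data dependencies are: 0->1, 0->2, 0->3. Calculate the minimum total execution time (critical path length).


Compute longest path through dependency graph: dist(Ik) = max over predecessors of dist + latency(Ik).
dist(I0) = latency 3 = 3
dist(I1) = dist(I0) + 4 = 3 + 4 = 7
dist(I2) = dist(I0) + 5 = 3 + 5 = 8
dist(I3) = dist(I0) + 3 = 3 + 3 = 6
Critical path = max dist = 8

8


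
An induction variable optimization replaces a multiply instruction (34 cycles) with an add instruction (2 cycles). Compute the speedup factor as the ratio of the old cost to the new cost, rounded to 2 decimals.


Ratio = mult_cost / add_cost = 34 / 2 = 17.0

17.0


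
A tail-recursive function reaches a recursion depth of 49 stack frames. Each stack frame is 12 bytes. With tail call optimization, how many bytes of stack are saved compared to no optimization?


Without TCO: 49 * 12 = 588 bytes
With TCO: reuse 1 frame = 12 bytes
Savings = 588 - 12 = 576

576


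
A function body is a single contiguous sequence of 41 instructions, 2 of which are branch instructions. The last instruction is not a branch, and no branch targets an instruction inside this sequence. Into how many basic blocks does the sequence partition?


With no in-sequence branch targets, the leaders are the first instruction plus the instruction after each branch.
Number of basic blocks = branches + 1
= 2 + 1 = 3

3


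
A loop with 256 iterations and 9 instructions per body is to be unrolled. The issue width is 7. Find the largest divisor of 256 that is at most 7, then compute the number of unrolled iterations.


Largest divisor of 256 <= 7 is 4
New iterations = 256 / 4 = 64

64


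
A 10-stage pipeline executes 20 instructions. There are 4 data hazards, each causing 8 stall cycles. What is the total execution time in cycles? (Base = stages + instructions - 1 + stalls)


Base cycles = 10 + 20 - 1 = 29
Total stalls = 4 * 8 = 32
Total = 29 + 32 = 61

61


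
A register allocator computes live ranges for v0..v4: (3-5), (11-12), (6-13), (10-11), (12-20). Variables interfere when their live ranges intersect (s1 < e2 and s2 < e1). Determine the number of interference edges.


Check all pairs for overlapping intervals.
Two intervals (s1,e1) and (s2,e2) overlap if s1 < e2 and s2 < e1.
v0 (3-5) vs v1..v4: overlaps none -> 0
v1 (11-12) vs v2..v4: overlaps v2 -> 1
v2 (6-13) vs v3..v4: overlaps v3, v4 -> 2
v3 (10-11) vs v4: overlaps none -> 0
Total overlapping pairs = 0 + 1 + 2 + 0 = 3

3


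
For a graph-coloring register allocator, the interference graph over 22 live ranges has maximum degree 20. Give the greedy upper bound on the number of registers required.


Greedy coloring never needs more than (max_degree + 1) colors: when coloring a vertex, at most max_degree neighbors are already colored.
Upper bound = 20 + 1 = 21

21


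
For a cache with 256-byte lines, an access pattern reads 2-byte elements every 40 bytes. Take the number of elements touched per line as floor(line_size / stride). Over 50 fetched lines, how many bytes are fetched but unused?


Elements per line = floor(256 / 40) = 6
Bytes used per line = 6 * 2 = 12
Wasted per line = 256 - 12 = 244
Total wasted = 244 * 50 = 12200

12200


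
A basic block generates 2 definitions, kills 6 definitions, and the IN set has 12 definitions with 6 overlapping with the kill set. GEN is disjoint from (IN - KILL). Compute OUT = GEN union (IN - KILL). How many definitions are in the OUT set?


IN - KILL: 12 - 6 = 6 surviving definitions
OUT = GEN + surviving = 2 + 6 = 8

8


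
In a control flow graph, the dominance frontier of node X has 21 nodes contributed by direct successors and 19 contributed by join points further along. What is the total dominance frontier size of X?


DF(X) = direct successor contributions + join point contributions
= 21 + 19 = 40

40


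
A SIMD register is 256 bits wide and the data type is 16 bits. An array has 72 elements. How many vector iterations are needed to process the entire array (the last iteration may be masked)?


Width = 256 / 16 = 16 elements per vector op
Iterations = ceil(72 / 16) = 5

5


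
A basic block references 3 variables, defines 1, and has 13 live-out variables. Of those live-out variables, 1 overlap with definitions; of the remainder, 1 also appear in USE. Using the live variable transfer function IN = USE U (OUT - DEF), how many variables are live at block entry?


OUT - DEF: 13 - 1 = 12
|IN| = |USE| + |OUT - DEF| - |USE ∩ (OUT - DEF)| = 3 + 12 - 1 = 14

14


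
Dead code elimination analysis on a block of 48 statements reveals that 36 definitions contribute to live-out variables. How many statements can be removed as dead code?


Dead code = total statements - live definitions
= 48 - 36 = 12

12


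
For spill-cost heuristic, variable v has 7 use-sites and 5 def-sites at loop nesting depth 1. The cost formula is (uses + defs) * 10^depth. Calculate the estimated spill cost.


uses + defs = 7 + 5 = 12
10^1 = 10
Spill cost = 12 * 10 = 120

120


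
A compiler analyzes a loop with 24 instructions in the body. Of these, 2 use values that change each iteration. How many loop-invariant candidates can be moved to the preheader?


Invariant candidates = total - loop-dependent
= 24 - 2 = 22

22


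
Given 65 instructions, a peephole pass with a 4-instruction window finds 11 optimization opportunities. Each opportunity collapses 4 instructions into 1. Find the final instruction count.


Each match removes 3 instructions.
Total removed = 11 * 3 = 33
Remaining = 65 - 33 = 32

32


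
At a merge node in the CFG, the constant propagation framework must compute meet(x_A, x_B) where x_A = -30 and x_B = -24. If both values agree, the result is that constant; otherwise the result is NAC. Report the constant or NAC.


Meet operation: if both paths give the same constant, result is that constant; if they differ, result is NAC (not-a-constant).
Path A: -30, Path B: -24 -> differ
Result: not-a-constant -> NAC

NAC


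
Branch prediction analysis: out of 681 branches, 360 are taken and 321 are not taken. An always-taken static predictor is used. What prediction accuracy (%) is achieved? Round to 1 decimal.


Predictor: always-taken
Correct predictions = 360
Accuracy = 360 / 681 * 100 = 52.9%

52.9


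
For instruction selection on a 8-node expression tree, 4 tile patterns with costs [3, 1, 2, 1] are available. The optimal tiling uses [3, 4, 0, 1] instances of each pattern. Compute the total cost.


Total cost = sum(count_i * cost_i)
= 3*3 + 4*1 + 0*2 + 1*1
= 14

14


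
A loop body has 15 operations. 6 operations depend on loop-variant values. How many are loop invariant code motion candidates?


Invariant candidates = total - loop-dependent
= 15 - 6 = 9

9


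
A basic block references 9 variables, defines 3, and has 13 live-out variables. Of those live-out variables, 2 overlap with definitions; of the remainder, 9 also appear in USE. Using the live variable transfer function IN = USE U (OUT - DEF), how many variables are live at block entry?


OUT - DEF: 13 - 2 = 11
|IN| = |USE| + |OUT - DEF| - |USE ∩ (OUT - DEF)| = 9 + 11 - 9 = 11

11


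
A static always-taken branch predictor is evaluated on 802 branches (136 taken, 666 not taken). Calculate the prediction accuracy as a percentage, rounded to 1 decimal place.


Predictor: always-taken
Correct predictions = 136
Accuracy = 136 / 802 * 100 = 17.0%

17.0


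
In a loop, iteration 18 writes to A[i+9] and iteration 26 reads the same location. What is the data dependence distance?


Distance = read iteration - write iteration
= 26 - 18 = 8

8


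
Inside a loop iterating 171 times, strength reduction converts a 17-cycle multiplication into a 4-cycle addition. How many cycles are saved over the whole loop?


Per-iteration saving = 17 - 4 = 13
Total saved = 171 * 13 = 2223

2223


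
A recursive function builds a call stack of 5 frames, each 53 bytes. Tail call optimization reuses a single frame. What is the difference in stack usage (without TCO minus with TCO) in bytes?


Without TCO: 5 * 53 = 265 bytes
With TCO: reuse 1 frame = 53 bytes
Savings = 265 - 53 = 212

212
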